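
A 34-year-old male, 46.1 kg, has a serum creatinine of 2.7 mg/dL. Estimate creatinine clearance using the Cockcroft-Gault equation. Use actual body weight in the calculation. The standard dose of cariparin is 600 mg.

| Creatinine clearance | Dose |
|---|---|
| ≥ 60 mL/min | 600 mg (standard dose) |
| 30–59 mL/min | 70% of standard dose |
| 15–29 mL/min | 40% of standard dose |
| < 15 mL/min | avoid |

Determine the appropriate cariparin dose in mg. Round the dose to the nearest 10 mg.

CrCl = (140 − 34) × 46.1 / (72 × 2.7) = 4886.6 / 194.40 ≈ 25.1 mL/min
CrCl ≈ 25 mL/min → bracket 15–29 mL/min.
40% of 600 mg = 240 mg

240 mg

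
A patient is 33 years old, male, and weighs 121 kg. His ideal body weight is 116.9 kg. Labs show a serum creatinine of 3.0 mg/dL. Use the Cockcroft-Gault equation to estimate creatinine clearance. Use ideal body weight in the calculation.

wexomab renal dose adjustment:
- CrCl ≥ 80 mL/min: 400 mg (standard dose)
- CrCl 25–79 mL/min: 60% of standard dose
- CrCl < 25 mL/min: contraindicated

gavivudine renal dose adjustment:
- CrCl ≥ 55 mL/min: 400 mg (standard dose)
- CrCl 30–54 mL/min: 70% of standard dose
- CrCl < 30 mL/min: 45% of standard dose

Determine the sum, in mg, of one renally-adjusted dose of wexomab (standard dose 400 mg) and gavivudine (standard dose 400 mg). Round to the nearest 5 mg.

CrCl = (140 − 33) × 116.9 / (72 × 3) = 12508.3 / 216.00 ≈ 57.9 mL/min
CrCl ≈ 58 mL/min.
wexomab: 25–79 mL/min → 60% of 400 mg = 240 mg.
gavivudine: ≥ 55 mL/min → 100% of 400 mg = 400 mg.
Total = 240 + 400 = 640 mg.

640 mg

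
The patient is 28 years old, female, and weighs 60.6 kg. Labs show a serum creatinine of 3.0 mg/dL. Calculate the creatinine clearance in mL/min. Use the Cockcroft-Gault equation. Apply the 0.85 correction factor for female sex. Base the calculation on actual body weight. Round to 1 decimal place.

26.7 mL/min

CrCl = (140 − 28) × 60.6 / (72 × 3) × 0.85 = 6787.2 / 216.00 × 0.85 ≈ 26.7 mL/min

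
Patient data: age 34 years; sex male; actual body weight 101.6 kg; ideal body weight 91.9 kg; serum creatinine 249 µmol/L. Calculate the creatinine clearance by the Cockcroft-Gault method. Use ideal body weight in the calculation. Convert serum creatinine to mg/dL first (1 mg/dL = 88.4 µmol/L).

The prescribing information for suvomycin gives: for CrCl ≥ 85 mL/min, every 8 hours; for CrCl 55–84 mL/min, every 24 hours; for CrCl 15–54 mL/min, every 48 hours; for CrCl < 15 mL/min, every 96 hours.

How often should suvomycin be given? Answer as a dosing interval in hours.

every 48 hours

SCr = 249 / 88.4 = 2.817 mg/dL
CrCl = (140 − 34) × 91.9 / (72 × 2.817) = 9741.4 / 202.82 ≈ 48.0 mL/min
CrCl ≈ 48 mL/min → bracket 15–54 mL/min → every 48 hours.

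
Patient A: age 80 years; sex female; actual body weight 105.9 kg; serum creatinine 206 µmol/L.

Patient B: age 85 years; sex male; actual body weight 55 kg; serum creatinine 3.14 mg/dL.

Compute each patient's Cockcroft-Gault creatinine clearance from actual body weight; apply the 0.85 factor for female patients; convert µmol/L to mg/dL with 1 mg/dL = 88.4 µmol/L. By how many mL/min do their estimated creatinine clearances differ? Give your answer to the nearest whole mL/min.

Patient A: SCr = 206 / 88.4 = 2.33 mg/dL
Patient A: CrCl = (140 − 80) × 105.9 / (72 × 2.33) × 0.85 = 6354.0 / 167.76 × 0.85 ≈ 32.2 mL/min
Patient B: CrCl = (140 − 85) × 55 / (72 × 3.14) = 3025.0 / 226.08 ≈ 13.4 mL/min
|32.2 − 13.4| = 18.8 mL/min

19 mL/min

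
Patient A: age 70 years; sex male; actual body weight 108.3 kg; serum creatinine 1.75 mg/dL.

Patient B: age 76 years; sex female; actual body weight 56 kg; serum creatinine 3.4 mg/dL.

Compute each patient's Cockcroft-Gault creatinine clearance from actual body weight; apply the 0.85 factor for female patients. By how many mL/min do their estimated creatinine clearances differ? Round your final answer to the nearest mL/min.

48 mL/min

Patient A: CrCl = (140 − 70) × 108.3 / (72 × 1.75) = 7581.0 / 126.00 ≈ 60.2 mL/min
Patient B: CrCl = (140 − 76) × 56 / (72 × 3.4) × 0.85 = 3584.0 / 244.80 × 0.85 ≈ 12.4 mL/min
|60.2 − 12.4| = 47.8 mL/min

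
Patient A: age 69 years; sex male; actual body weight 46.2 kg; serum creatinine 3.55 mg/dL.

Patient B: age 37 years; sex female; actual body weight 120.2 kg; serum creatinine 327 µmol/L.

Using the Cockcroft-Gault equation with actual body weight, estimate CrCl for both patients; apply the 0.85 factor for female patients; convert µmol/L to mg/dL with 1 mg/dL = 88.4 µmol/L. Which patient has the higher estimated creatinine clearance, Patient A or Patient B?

Patient B

Patient A: CrCl = (140 − 69) × 46.2 / (72 × 3.55) = 3280.2 / 255.60 ≈ 12.8 mL/min
Patient B: SCr = 327 / 88.4 = 3.699 mg/dL
Patient B: CrCl = (140 − 37) × 120.2 / (72 × 3.699) × 0.85 = 12380.6 / 266.33 × 0.85 ≈ 39.5 mL/min
12.8 vs 39.5 mL/min → Patient B is higher.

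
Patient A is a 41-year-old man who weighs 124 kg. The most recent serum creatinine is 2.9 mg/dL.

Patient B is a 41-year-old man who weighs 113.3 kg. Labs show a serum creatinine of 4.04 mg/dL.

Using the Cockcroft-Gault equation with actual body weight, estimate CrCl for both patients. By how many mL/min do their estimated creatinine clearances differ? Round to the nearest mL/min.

20 mL/min

Patient A: CrCl = (140 − 41) × 124 / (72 × 2.9) = 12276.0 / 208.80 ≈ 58.8 mL/min
Patient B: CrCl = (140 − 41) × 113.3 / (72 × 4.04) = 11216.7 / 290.88 ≈ 38.6 mL/min
|58.8 − 38.6| = 20.2 mL/min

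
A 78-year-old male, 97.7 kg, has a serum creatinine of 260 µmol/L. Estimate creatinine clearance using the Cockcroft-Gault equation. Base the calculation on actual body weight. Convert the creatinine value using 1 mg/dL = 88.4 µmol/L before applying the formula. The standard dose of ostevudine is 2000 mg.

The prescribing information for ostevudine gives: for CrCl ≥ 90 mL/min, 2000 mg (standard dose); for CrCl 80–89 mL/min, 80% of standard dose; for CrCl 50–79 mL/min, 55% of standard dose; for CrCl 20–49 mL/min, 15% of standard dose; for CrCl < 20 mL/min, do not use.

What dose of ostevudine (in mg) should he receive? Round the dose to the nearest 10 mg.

300 mg

SCr = 260 / 88.4 = 2.941 mg/dL
CrCl = (140 − 78) × 97.7 / (72 × 2.941) = 6057.4 / 211.75 ≈ 28.6 mL/min
CrCl ≈ 29 mL/min → bracket 20–49 mL/min.
15% of 2000 mg = 300 mg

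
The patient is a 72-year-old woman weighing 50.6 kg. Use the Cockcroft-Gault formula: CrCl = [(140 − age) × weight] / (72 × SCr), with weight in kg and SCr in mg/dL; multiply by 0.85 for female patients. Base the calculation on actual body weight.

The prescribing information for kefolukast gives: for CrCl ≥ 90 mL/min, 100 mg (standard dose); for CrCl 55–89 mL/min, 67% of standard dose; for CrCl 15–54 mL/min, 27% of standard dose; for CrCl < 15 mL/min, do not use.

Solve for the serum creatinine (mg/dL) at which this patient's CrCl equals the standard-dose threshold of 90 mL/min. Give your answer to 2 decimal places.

0.45 mg/dL

Standard dose requires CrCl ≥ 90 mL/min.
Set (140 − 72) × 50.6 × 0.85 / (72 × SCr) = 90
SCr = (140 − 72) × 50.6 × 0.85 / (72 × 90) = 0.451 mg/dL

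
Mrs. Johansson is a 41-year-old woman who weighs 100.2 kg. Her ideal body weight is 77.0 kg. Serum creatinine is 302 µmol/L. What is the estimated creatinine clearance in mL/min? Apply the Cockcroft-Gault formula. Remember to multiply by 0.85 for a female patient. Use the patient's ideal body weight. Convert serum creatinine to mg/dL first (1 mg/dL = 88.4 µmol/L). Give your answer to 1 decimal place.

26.3 mL/min

SCr = 302 / 88.4 = 3.416 mg/dL
CrCl = (140 − 41) × 77 / (72 × 3.416) × 0.85 = 7623.0 / 245.95 × 0.85 ≈ 26.3 mL/min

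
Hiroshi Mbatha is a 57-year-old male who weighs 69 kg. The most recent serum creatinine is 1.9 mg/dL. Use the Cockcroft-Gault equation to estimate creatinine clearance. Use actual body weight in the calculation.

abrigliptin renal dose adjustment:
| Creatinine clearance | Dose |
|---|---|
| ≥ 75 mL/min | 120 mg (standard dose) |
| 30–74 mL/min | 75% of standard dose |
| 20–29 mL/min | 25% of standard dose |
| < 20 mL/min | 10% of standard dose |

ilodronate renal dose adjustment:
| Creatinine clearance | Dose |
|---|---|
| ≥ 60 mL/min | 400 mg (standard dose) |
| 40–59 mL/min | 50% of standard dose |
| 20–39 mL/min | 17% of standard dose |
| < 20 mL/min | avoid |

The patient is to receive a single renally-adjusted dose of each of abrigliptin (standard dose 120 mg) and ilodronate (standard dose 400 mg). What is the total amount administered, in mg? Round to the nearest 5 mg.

CrCl = (140 − 57) × 69 / (72 × 1.9) = 5727.0 / 136.80 ≈ 41.9 mL/min
CrCl ≈ 42 mL/min.
abrigliptin: 30–74 mL/min → 75% of 120 mg = 90 mg.
ilodronate: 40–59 mL/min → 50% of 400 mg = 200 mg.
Total = 90 + 200 = 290 mg.

290 mg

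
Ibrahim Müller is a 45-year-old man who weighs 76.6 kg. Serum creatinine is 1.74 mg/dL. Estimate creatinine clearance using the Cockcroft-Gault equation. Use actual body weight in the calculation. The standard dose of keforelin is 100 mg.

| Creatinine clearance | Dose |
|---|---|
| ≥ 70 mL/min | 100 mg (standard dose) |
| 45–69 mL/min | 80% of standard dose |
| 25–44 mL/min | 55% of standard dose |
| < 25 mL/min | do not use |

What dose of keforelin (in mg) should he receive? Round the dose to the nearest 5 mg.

CrCl = (140 − 45) × 76.6 / (72 × 1.74) = 7277.0 / 125.28 ≈ 58.1 mL/min
CrCl ≈ 58 mL/min → bracket 45–69 mL/min.
80% of 100 mg = 80 mg

80 mg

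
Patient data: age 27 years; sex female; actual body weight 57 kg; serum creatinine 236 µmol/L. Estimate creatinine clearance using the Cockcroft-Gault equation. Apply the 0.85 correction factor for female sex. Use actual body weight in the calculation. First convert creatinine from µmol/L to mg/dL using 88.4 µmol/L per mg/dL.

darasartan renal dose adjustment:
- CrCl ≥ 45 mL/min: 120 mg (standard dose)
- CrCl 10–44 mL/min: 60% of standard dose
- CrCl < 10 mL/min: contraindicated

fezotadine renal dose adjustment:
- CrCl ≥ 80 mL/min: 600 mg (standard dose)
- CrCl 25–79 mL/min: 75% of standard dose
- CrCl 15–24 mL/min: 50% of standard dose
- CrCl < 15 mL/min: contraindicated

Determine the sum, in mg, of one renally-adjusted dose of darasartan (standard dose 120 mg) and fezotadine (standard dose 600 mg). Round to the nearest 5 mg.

SCr = 236 / 88.4 = 2.67 mg/dL
CrCl = (140 − 27) × 57 / (72 × 2.67) × 0.85 = 6441.0 / 192.24 × 0.85 ≈ 28.5 mL/min
CrCl ≈ 28 mL/min.
darasartan: 10–44 mL/min → 60% of 120 mg = 72 mg.
fezotadine: 25–79 mL/min → 75% of 600 mg = 450 mg.
Total = 72 + 450 = 522 mg.

520 mg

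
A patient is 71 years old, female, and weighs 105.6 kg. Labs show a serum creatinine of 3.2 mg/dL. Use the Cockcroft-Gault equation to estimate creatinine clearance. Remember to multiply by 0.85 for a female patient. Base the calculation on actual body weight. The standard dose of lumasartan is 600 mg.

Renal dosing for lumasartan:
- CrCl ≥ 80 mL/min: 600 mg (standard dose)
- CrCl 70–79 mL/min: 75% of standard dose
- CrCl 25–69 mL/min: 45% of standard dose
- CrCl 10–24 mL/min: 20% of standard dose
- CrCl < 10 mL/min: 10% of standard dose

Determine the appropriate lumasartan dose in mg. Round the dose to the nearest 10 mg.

270 mg

CrCl = (140 − 71) × 105.6 / (72 × 3.2) × 0.85 = 7286.4 / 230.40 × 0.85 ≈ 26.9 mL/min
CrCl ≈ 27 mL/min → bracket 25–69 mL/min.
45% of 600 mg = 270 mg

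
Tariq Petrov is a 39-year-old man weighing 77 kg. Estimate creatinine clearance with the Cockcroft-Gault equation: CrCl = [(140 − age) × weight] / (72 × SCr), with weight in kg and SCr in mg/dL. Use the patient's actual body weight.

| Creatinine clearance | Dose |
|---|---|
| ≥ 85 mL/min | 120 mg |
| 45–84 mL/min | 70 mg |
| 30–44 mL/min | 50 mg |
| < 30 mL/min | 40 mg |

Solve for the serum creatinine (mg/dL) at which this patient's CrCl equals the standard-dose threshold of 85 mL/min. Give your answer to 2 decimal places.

1.27 mg/dL

Standard dose requires CrCl ≥ 85 mL/min.
Set (140 − 39) × 77 / (72 × SCr) = 85
SCr = (140 − 39) × 77 / (72 × 85) = 1.271 mg/dL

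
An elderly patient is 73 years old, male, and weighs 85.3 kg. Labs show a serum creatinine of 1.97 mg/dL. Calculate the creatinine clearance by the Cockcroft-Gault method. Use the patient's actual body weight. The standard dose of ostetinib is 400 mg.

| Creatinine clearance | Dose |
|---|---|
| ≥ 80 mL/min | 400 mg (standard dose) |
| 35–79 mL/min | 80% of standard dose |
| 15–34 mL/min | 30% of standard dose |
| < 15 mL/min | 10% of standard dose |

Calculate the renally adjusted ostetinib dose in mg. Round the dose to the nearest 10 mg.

320 mg

CrCl = (140 − 73) × 85.3 / (72 × 1.97) = 5715.1 / 141.84 ≈ 40.3 mL/min
CrCl ≈ 40 mL/min → bracket 35–79 mL/min.
80% of 400 mg = 320 mg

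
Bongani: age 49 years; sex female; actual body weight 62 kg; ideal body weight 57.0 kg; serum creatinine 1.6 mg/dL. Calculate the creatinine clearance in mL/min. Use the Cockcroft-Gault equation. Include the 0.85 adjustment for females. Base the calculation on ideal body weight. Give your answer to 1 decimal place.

38.3 mL/min

CrCl = (140 − 49) × 57 / (72 × 1.6) × 0.85 = 5187.0 / 115.20 × 0.85 ≈ 38.3 mL/min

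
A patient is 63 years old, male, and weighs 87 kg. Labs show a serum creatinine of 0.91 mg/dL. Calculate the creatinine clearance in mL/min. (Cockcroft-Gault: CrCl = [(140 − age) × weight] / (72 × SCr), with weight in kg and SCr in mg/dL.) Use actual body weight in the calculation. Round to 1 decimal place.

102.2 mL/min

CrCl = (140 − 63) × 87 / (72 × 0.91) = 6699.0 / 65.52 ≈ 102.2 mL/min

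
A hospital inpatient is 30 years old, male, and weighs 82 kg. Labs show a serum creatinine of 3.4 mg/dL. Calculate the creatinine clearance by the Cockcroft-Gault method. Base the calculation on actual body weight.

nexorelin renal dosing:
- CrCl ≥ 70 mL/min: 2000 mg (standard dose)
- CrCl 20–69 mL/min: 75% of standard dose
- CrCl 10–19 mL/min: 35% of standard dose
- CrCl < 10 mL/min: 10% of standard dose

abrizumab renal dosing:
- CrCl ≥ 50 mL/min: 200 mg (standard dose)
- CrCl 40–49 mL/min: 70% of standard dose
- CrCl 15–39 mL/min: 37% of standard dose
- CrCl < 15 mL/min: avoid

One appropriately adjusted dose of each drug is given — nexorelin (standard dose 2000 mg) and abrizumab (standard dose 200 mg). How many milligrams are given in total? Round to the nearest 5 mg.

1575 mg

CrCl = (140 − 30) × 82 / (72 × 3.4) = 9020.0 / 244.80 ≈ 36.8 mL/min
CrCl ≈ 37 mL/min.
nexorelin: 20–69 mL/min → 75% of 2000 mg = 1500 mg.
abrizumab: 15–39 mL/min → 37% of 200 mg = 74 mg.
Total = 1500 + 74 = 1574 mg.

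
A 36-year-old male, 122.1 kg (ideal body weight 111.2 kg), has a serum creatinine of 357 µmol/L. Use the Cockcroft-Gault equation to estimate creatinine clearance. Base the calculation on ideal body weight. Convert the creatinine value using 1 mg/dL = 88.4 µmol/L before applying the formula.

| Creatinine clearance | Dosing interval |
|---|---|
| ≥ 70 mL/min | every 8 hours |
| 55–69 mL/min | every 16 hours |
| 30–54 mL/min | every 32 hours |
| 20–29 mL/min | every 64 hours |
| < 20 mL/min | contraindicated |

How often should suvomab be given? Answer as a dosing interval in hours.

SCr = 357 / 88.4 = 4.038 mg/dL
CrCl = (140 − 36) × 111.2 / (72 × 4.038) = 11564.8 / 290.74 ≈ 39.8 mL/min
CrCl ≈ 40 mL/min → bracket 30–54 mL/min → every 32 hours.

every 32 hours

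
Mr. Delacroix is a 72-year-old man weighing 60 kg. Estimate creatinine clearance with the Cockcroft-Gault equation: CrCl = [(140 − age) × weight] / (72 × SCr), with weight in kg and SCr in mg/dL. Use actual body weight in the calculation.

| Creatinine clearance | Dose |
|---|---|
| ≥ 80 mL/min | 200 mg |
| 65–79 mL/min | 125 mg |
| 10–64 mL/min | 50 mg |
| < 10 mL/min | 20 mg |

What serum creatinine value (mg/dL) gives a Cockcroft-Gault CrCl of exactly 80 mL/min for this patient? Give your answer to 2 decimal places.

0.71 mg/dL

Standard dose requires CrCl ≥ 80 mL/min.
Set (140 − 72) × 60 / (72 × SCr) = 80
SCr = (140 − 72) × 60 / (72 × 80) = 0.708 mg/dL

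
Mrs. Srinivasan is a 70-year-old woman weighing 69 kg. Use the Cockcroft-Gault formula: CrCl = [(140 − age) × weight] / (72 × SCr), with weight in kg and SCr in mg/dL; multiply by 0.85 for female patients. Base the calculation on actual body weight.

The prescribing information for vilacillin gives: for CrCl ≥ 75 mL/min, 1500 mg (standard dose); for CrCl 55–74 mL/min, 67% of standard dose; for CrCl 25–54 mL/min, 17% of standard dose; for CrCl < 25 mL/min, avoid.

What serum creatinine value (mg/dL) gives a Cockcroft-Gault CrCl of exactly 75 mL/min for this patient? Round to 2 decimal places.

Standard dose requires CrCl ≥ 75 mL/min.
Set (140 − 70) × 69 × 0.85 / (72 × SCr) = 75
SCr = (140 − 70) × 69 × 0.85 / (72 × 75) = 0.760 mg/dL

0.76 mg/dL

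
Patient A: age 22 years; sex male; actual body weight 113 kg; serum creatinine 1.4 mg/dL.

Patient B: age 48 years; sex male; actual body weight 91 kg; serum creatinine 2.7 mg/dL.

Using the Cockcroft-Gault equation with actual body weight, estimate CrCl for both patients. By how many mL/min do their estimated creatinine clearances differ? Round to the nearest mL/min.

Patient A: CrCl = (140 − 22) × 113 / (72 × 1.4) = 13334.0 / 100.80 ≈ 132.3 mL/min
Patient B: CrCl = (140 − 48) × 91 / (72 × 2.7) = 8372.0 / 194.40 ≈ 43.1 mL/min
|132.3 − 43.1| = 89.2 mL/min

89 mL/min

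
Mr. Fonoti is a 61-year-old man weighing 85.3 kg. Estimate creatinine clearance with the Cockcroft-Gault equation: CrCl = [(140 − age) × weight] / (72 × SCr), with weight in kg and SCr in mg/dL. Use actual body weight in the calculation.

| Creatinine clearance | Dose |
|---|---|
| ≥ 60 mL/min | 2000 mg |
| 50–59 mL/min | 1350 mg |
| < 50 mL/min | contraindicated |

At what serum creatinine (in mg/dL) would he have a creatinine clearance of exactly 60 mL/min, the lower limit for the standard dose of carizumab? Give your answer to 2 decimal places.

1.56 mg/dL

Standard dose requires CrCl ≥ 60 mL/min.
Set (140 − 61) × 85.3 / (72 × SCr) = 60
SCr = (140 − 61) × 85.3 / (72 × 60) = 1.560 mg/dL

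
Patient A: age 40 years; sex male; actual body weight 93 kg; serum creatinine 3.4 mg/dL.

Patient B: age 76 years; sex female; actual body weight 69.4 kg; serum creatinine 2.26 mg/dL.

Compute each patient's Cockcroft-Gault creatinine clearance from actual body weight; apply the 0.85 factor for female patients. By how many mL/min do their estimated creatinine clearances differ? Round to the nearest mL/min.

15 mL/min

Patient A: CrCl = (140 − 40) × 93 / (72 × 3.4) = 9300.0 / 244.80 ≈ 38.0 mL/min
Patient B: CrCl = (140 − 76) × 69.4 / (72 × 2.26) × 0.85 = 4441.6 / 162.72 × 0.85 ≈ 23.2 mL/min
|38.0 − 23.2| = 14.8 mL/min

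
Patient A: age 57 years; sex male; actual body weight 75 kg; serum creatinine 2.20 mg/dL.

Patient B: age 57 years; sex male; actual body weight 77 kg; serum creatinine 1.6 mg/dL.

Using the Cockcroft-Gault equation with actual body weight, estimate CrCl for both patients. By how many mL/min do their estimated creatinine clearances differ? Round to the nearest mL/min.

16 mL/min

Patient A: CrCl = (140 − 57) × 75 / (72 × 2.2) = 6225.0 / 158.40 ≈ 39.3 mL/min
Patient B: CrCl = (140 − 57) × 77 / (72 × 1.6) = 6391.0 / 115.20 ≈ 55.5 mL/min
|39.3 − 55.5| = 16.2 mL/min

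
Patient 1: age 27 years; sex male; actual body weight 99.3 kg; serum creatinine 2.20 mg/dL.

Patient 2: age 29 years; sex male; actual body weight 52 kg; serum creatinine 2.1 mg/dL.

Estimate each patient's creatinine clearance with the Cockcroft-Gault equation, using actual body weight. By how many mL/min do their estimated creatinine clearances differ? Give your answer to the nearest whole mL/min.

Patient 1: CrCl = (140 − 27) × 99.3 / (72 × 2.2) = 11220.9 / 158.40 ≈ 70.8 mL/min
Patient 2: CrCl = (140 − 29) × 52 / (72 × 2.1) = 5772.0 / 151.20 ≈ 38.2 mL/min
|70.8 − 38.2| = 32.6 mL/min

33 mL/min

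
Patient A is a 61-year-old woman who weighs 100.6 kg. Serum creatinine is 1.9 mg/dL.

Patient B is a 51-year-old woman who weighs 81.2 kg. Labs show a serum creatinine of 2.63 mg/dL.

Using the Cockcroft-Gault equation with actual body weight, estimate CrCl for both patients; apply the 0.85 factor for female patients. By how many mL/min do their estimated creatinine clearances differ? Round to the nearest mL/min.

Patient A: CrCl = (140 − 61) × 100.6 / (72 × 1.9) × 0.85 = 7947.4 / 136.80 × 0.85 ≈ 49.4 mL/min
Patient B: CrCl = (140 − 51) × 81.2 / (72 × 2.63) × 0.85 = 7226.8 / 189.36 × 0.85 ≈ 32.4 mL/min
|49.4 − 32.4| = 17.0 mL/min

17 mL/min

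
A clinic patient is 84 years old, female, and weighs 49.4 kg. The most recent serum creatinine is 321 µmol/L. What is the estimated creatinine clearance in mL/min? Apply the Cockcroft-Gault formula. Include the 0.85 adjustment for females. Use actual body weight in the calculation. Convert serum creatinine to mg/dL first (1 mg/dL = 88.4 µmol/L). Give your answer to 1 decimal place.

SCr = 321 / 88.4 = 3.631 mg/dL
CrCl = (140 − 84) × 49.4 / (72 × 3.631) × 0.85 = 2766.4 / 261.43 × 0.85 ≈ 9.0 mL/min

9.0 mL/min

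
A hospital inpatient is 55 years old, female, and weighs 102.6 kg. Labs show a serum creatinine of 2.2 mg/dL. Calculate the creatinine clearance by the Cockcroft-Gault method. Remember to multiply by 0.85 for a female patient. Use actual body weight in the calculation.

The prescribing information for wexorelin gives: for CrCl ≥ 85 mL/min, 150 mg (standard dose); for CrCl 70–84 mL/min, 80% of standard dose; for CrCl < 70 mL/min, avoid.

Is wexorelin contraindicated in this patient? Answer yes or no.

yes

CrCl = (140 − 55) × 102.6 / (72 × 2.2) × 0.85 = 8721.0 / 158.40 × 0.85 ≈ 46.8 mL/min
CrCl ≈ 47 mL/min, which is < 70 mL/min.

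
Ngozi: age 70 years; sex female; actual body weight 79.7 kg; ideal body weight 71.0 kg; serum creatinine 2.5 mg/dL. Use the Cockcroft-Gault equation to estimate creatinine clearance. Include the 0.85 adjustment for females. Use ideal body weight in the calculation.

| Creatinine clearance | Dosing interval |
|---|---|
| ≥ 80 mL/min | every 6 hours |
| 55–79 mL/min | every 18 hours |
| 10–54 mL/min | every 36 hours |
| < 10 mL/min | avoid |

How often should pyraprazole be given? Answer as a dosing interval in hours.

every 36 hours

CrCl = (140 − 70) × 71 / (72 × 2.5) × 0.85 = 4970.0 / 180.00 × 0.85 ≈ 23.5 mL/min
CrCl ≈ 23 mL/min → bracket 10–54 mL/min → every 36 hours.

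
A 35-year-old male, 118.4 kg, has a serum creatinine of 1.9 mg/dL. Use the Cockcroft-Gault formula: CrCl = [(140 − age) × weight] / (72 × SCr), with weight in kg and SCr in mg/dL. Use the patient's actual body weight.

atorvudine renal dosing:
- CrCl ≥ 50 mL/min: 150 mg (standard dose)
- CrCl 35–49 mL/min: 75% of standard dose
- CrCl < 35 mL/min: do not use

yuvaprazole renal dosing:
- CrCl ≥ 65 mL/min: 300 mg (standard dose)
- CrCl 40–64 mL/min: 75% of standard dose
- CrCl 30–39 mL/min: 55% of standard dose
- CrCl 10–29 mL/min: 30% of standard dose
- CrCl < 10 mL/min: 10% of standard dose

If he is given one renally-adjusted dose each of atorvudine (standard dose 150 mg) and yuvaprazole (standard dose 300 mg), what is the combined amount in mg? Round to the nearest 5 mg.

CrCl = (140 − 35) × 118.4 / (72 × 1.9) = 12432.0 / 136.80 ≈ 90.9 mL/min
CrCl ≈ 91 mL/min.
atorvudine: ≥ 50 mL/min → 100% of 150 mg = 150 mg.
yuvaprazole: ≥ 65 mL/min → 100% of 300 mg = 300 mg.
Total = 150 + 300 = 450 mg.

450 mg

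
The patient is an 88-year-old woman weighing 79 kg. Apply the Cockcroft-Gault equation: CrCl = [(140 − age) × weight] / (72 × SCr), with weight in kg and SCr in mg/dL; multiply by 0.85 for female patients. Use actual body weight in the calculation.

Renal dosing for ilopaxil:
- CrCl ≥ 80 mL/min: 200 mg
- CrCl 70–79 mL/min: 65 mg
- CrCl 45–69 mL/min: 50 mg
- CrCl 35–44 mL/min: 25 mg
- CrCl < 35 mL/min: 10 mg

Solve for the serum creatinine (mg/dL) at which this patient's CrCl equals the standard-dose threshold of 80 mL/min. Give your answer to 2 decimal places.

Standard dose requires CrCl ≥ 80 mL/min.
Set (140 − 88) × 79 × 0.85 / (72 × SCr) = 80
SCr = (140 − 88) × 79 × 0.85 / (72 × 80) = 0.606 mg/dL

0.61 mg/dL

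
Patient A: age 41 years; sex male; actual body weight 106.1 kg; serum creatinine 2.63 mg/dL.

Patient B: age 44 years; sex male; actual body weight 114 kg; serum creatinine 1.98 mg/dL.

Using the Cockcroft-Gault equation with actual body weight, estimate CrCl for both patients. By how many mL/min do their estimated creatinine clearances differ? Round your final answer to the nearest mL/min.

Patient A: CrCl = (140 − 41) × 106.1 / (72 × 2.63) = 10503.9 / 189.36 ≈ 55.5 mL/min
Patient B: CrCl = (140 − 44) × 114 / (72 × 1.98) = 10944.0 / 142.56 ≈ 76.8 mL/min
|55.5 − 76.8| = 21.3 mL/min

21 mL/min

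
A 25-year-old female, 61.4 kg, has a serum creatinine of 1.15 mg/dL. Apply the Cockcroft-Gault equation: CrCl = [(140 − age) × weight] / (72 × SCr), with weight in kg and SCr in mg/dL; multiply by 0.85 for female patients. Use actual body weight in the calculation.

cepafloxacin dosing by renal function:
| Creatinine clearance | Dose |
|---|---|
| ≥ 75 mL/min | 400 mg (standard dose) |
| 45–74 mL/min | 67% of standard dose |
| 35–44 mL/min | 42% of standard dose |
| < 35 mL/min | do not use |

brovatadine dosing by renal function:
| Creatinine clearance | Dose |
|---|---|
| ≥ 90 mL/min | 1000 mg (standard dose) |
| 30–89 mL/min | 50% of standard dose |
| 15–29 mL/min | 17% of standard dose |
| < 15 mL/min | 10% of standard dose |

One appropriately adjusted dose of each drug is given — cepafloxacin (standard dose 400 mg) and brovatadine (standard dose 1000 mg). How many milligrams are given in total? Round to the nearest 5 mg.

CrCl = (140 − 25) × 61.4 / (72 × 1.15) × 0.85 = 7061.0 / 82.80 × 0.85 ≈ 72.5 mL/min
CrCl ≈ 72 mL/min.
cepafloxacin: 45–74 mL/min → 67% of 400 mg = 268 mg.
brovatadine: 30–89 mL/min → 50% of 1000 mg = 500 mg.
Total = 268 + 500 = 768 mg.

770 mg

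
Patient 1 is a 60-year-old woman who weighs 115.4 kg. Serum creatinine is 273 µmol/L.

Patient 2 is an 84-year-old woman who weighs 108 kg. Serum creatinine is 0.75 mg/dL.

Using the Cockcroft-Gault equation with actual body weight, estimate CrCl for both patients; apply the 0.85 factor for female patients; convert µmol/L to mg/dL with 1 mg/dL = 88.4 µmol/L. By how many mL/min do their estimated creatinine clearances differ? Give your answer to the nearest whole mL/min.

Patient 1: SCr = 273 / 88.4 = 3.088 mg/dL
Patient 1: CrCl = (140 − 60) × 115.4 / (72 × 3.088) × 0.85 = 9232.0 / 222.34 × 0.85 ≈ 35.3 mL/min
Patient 2: CrCl = (140 − 84) × 108 / (72 × 0.75) × 0.85 = 6048.0 / 54.00 × 0.85 ≈ 95.2 mL/min
|35.3 − 95.2| = 59.9 mL/min

60 mL/min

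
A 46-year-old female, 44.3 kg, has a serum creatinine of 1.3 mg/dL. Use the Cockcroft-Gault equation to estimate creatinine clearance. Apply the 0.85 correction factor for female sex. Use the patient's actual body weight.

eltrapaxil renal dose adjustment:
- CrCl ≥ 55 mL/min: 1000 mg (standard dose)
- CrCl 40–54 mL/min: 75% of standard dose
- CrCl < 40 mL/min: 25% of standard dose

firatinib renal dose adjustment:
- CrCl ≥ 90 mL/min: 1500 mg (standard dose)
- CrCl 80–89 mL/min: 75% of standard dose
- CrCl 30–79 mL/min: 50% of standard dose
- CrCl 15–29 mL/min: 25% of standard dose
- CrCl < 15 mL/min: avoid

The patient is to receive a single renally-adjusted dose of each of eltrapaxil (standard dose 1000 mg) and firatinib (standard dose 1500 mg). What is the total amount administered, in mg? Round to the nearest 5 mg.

1000 mg

CrCl = (140 − 46) × 44.3 / (72 × 1.3) × 0.85 = 4164.2 / 93.60 × 0.85 ≈ 37.8 mL/min
CrCl ≈ 38 mL/min.
eltrapaxil: < 40 mL/min → 25% of 1000 mg = 250 mg.
firatinib: 30–79 mL/min → 50% of 1500 mg = 750 mg.
Total = 250 + 750 = 1000 mg.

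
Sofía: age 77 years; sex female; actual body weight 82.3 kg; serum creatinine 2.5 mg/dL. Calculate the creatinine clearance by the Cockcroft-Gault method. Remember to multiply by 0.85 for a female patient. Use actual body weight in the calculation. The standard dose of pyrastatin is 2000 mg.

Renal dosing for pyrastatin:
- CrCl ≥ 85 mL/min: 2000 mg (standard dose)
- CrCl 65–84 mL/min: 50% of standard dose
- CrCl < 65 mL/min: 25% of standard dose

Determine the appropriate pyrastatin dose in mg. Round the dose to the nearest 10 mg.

CrCl = (140 − 77) × 82.3 / (72 × 2.5) × 0.85 = 5184.9 / 180.00 × 0.85 ≈ 24.5 mL/min
CrCl ≈ 24 mL/min → bracket < 65 mL/min.
25% of 2000 mg = 500 mg

500 mg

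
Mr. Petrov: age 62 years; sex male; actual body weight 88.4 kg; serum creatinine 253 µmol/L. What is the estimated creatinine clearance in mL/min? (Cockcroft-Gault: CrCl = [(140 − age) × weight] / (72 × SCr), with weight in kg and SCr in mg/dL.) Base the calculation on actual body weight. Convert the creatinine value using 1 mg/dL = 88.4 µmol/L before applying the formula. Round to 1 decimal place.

SCr = 253 / 88.4 = 2.862 mg/dL
CrCl = (140 − 62) × 88.4 / (72 × 2.862) = 6895.2 / 206.06 ≈ 33.5 mL/min

33.5 mL/min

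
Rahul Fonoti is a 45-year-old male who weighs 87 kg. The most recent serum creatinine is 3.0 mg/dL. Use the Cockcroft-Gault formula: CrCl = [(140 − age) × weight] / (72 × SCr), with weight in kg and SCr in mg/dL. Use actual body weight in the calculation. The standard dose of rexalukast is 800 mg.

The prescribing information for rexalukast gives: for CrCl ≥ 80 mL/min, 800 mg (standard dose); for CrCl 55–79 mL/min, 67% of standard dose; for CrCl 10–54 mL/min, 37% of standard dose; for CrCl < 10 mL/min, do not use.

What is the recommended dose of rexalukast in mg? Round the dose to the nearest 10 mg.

CrCl = (140 − 45) × 87 / (72 × 3) = 8265.0 / 216.00 ≈ 38.3 mL/min
CrCl ≈ 38 mL/min → bracket 10–54 mL/min.
37% of 800 mg = 296 mg → 300 mg

300 mg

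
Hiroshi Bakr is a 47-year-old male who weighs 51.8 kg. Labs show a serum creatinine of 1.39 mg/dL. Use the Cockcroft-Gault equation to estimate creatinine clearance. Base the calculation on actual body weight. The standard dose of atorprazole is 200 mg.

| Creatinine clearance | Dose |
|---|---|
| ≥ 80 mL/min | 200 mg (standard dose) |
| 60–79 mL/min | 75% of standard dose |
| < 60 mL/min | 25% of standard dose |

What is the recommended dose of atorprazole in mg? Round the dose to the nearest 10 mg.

50 mg

CrCl = (140 − 47) × 51.8 / (72 × 1.39) = 4817.4 / 100.08 ≈ 48.1 mL/min
CrCl ≈ 48 mL/min → bracket < 60 mL/min.
25% of 200 mg = 50 mg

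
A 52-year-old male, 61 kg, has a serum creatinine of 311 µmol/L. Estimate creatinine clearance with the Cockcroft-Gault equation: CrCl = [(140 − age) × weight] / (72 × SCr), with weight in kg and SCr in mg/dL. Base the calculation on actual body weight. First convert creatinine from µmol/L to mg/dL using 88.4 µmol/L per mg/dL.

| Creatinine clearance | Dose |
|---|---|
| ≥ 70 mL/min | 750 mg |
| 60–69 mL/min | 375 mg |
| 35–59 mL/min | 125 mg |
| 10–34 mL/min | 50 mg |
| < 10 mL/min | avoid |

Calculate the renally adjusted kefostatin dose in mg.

50 mg

SCr = 311 / 88.4 = 3.518 mg/dL
CrCl = (140 − 52) × 61 / (72 × 3.518) = 5368.0 / 253.30 ≈ 21.2 mL/min
CrCl ≈ 21 mL/min → bracket 10–34 mL/min.
Dose for this bracket: 50 mg.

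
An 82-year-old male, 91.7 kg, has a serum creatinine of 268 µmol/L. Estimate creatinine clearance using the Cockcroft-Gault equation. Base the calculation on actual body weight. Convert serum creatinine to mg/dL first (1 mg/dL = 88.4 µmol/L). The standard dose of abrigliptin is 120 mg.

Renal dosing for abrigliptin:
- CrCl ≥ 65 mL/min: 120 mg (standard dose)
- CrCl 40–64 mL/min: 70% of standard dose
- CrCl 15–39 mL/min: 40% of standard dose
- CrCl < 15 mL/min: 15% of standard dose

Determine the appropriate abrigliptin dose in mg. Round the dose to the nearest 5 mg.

50 mg

SCr = 268 / 88.4 = 3.032 mg/dL
CrCl = (140 − 82) × 91.7 / (72 × 3.032) = 5318.6 / 218.30 ≈ 24.4 mL/min
CrCl ≈ 24 mL/min → bracket 15–39 mL/min.
40% of 120 mg = 48 mg → 50 mg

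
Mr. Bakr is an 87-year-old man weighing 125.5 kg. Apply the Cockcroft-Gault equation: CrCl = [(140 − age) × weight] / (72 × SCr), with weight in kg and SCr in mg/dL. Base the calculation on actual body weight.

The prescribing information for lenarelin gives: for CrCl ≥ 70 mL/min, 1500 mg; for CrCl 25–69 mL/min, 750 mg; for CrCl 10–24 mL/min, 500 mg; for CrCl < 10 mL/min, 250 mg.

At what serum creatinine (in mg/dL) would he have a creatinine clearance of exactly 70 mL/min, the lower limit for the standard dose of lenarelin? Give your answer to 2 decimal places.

1.32 mg/dL

Standard dose requires CrCl ≥ 70 mL/min.
Set (140 − 87) × 125.5 / (72 × SCr) = 70
SCr = (140 − 87) × 125.5 / (72 × 70) = 1.320 mg/dL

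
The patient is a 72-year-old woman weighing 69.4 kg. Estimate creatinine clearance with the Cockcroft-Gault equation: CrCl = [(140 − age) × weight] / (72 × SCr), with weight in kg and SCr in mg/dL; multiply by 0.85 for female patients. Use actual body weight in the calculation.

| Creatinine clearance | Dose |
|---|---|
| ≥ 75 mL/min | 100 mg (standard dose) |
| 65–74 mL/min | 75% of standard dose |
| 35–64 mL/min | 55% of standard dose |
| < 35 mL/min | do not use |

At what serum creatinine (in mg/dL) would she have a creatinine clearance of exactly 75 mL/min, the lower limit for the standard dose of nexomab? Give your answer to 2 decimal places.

Standard dose requires CrCl ≥ 75 mL/min.
Set (140 − 72) × 69.4 × 0.85 / (72 × SCr) = 75
SCr = (140 − 72) × 69.4 × 0.85 / (72 × 75) = 0.743 mg/dL

0.74 mg/dL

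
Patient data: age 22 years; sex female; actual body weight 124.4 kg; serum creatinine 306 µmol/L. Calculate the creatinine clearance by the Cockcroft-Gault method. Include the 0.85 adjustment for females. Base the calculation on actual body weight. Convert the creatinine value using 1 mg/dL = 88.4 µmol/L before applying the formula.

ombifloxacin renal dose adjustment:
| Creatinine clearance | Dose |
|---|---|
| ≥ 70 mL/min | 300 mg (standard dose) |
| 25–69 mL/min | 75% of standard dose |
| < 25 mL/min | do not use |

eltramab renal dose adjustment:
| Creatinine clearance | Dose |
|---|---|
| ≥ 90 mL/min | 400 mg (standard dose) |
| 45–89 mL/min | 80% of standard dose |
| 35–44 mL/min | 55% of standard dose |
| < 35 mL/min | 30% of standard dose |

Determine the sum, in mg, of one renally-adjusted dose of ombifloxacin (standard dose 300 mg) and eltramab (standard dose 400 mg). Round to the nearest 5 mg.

545 mg

SCr = 306 / 88.4 = 3.462 mg/dL
CrCl = (140 − 22) × 124.4 / (72 × 3.462) × 0.85 = 14679.2 / 249.26 × 0.85 ≈ 50.1 mL/min
CrCl ≈ 50 mL/min.
ombifloxacin: 25–69 mL/min → 75% of 300 mg = 225 mg.
eltramab: 45–89 mL/min → 80% of 400 mg = 320 mg.
Total = 225 + 320 = 545 mg.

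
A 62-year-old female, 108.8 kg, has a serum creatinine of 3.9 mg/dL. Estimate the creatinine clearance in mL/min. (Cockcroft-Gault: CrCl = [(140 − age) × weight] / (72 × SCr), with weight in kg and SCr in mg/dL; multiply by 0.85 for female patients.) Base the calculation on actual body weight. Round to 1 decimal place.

CrCl = (140 − 62) × 108.8 / (72 × 3.9) × 0.85 = 8486.4 / 280.80 × 0.85 ≈ 25.7 mL/min

25.7 mL/min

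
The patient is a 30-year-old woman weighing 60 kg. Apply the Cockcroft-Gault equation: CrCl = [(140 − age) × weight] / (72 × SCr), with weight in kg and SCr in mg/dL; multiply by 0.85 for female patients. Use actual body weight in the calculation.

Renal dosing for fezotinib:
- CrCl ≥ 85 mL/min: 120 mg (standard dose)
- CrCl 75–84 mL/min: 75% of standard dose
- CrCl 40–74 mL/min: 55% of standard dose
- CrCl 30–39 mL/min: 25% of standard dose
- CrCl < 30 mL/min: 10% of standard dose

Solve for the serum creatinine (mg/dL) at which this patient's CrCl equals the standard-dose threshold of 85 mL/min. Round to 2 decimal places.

0.92 mg/dL

Standard dose requires CrCl ≥ 85 mL/min.
Set (140 − 30) × 60 × 0.85 / (72 × SCr) = 85
SCr = (140 − 30) × 60 × 0.85 / (72 × 85) = 0.917 mg/dL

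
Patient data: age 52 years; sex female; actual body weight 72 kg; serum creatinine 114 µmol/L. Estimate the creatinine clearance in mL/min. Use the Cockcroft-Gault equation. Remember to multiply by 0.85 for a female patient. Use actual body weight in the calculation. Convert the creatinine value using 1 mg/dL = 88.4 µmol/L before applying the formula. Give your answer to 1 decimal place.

58.0 mL/min

SCr = 114 / 88.4 = 1.29 mg/dL
CrCl = (140 − 52) × 72 / (72 × 1.29) × 0.85 = 6336.0 / 92.88 × 0.85 ≈ 58.0 mL/min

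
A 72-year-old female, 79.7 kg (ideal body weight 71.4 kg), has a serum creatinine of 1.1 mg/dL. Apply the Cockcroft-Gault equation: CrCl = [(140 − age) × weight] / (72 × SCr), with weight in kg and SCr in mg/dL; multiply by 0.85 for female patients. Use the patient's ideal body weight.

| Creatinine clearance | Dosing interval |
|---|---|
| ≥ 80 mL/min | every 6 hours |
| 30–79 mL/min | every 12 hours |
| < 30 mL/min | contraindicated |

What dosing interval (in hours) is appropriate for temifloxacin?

CrCl = (140 − 72) × 71.4 / (72 × 1.1) × 0.85 = 4855.2 / 79.20 × 0.85 ≈ 52.1 mL/min
CrCl ≈ 52 mL/min → bracket 30–79 mL/min → every 12 hours.

every 12 hours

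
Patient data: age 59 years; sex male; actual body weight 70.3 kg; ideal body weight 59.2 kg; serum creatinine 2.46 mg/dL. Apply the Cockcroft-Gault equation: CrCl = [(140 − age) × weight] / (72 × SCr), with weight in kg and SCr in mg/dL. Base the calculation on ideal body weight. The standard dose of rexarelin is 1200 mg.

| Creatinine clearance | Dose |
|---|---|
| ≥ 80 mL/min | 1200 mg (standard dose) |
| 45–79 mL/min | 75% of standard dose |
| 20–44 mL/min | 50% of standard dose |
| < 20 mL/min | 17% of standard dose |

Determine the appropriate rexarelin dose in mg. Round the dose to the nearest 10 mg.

CrCl = (140 − 59) × 59.2 / (72 × 2.46) = 4795.2 / 177.12 ≈ 27.1 mL/min
CrCl ≈ 27 mL/min → bracket 20–44 mL/min.
50% of 1200 mg = 600 mg

600 mg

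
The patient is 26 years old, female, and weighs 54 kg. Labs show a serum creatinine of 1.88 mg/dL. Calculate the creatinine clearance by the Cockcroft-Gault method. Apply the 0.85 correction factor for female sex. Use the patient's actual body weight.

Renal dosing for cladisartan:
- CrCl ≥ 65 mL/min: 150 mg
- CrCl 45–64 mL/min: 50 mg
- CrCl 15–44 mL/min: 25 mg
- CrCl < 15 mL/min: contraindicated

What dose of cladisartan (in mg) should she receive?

25 mg

CrCl = (140 − 26) × 54 / (72 × 1.88) × 0.85 = 6156.0 / 135.36 × 0.85 ≈ 38.7 mL/min
CrCl ≈ 39 mL/min → bracket 15–44 mL/min.
Dose for this bracket: 25 mg.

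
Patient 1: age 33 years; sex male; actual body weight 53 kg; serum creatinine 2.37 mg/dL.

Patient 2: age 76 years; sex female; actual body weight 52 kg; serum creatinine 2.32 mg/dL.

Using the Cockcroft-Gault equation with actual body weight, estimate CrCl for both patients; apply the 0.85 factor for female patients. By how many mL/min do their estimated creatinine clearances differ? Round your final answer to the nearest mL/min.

16 mL/min

Patient 1: CrCl = (140 − 33) × 53 / (72 × 2.37) = 5671.0 / 170.64 ≈ 33.2 mL/min
Patient 2: CrCl = (140 − 76) × 52 / (72 × 2.32) × 0.85 = 3328.0 / 167.04 × 0.85 ≈ 16.9 mL/min
|33.2 − 16.9| = 16.3 mL/min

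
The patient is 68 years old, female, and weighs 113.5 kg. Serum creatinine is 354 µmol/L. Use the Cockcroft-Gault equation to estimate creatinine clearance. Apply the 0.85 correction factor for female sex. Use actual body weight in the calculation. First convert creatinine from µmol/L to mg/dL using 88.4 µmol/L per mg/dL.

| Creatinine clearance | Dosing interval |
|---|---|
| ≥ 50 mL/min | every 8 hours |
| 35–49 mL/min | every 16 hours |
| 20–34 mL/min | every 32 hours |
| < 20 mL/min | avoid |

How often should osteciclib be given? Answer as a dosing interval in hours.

every 32 hours

SCr = 354 / 88.4 = 4.005 mg/dL
CrCl = (140 − 68) × 113.5 / (72 × 4.005) × 0.85 = 8172.0 / 288.36 × 0.85 ≈ 24.1 mL/min
CrCl ≈ 24 mL/min → bracket 20–34 mL/min → every 32 hours.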